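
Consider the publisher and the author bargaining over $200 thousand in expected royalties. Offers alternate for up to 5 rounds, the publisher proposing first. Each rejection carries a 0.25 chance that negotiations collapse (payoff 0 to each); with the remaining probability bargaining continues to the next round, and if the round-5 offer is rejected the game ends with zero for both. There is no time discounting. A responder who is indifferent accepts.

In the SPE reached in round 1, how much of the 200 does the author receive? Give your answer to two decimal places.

58.59

Round 5 (the publisher proposes): the author will accept anything ≥ 0, so the publisher offers 0 and keeps 200.
Round 4 (the author proposes): rejecting gives the publisher an expected 0.75 × 200 = 150, so the author offers 150, keeping 50.
Round 3 (the publisher proposes): rejecting gives the author an expected 0.75 × 50 = 37.5. The publisher offers 37.5 and keeps 200 − 37.5 = 162.5.
Round 2 (the author proposes): rejecting gives the publisher an expected 0.75 × 162.5 = 121.875. The author offers 121.875 and keeps 200 − 121.875 = 78.125.
Round 1 (the publisher proposes): rejecting gives the author an expected 0.75 × 78.125 = 58.59375; the publisher offers that and keeps 141.40625.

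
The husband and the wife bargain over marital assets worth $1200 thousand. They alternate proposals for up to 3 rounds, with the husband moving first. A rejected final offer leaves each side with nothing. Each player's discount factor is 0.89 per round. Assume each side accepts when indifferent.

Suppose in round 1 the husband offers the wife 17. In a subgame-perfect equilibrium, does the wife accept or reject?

Reject

Round 3 (the husband proposes): the wife will accept anything ≥ 0, so the husband offers 0 and keeps 1200.
Round 2 (the wife proposes): the husband can get 1200 next round, worth 0.89 × 1200 = 1068 now, so the wife offers 1068, keeping 132.
So by rejecting in round 1, the wife gets 132 next round, worth 0.89 × 132 = 117.48 now.
Offer 17 < 117.48, so the wife rejects.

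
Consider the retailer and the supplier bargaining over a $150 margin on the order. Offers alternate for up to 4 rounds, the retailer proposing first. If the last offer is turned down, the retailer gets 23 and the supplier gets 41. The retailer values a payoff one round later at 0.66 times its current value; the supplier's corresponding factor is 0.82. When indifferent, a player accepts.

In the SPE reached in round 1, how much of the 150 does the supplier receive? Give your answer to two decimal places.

98.18

Round 4 (the supplier proposes): the retailer gets 23 if talks fail, so the supplier offers 23 and keeps 127.
Round 3 (the retailer proposes): the supplier can get 127 next round, worth 0.82 × 127 = 104.14 now, so the retailer offers 104.14, keeping 45.86.
Round 2 (the supplier proposes): the retailer can get 45.86 next round, worth 0.66 × 45.86 = 30.2676 now. The supplier offers 30.2676 and keeps 150 − 30.2676 = 119.7324.
Round 1 (the retailer proposes): the supplier can get 119.7324 next round, worth 0.82 × 119.7324 = 98.180568 now; the retailer offers that and keeps 51.819432.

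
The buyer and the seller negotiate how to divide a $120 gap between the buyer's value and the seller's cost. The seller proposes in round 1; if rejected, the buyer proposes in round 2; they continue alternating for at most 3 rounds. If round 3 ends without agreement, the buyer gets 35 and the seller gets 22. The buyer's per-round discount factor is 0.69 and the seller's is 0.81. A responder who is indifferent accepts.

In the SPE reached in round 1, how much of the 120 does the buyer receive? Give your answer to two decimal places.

Round 3 (the seller proposes): the buyer gets 35 if talks fail, so the seller offers 35 and keeps 85.
Round 2 (the buyer proposes): the seller can get 85 next round, worth 0.81 × 85 = 68.85 now; the buyer offers that and keeps 51.15.
Round 1 (the seller proposes): the buyer can get 51.15 next round, worth 0.69 × 51.15 = 35.2935 now; the seller offers that and keeps 84.7065.

35.29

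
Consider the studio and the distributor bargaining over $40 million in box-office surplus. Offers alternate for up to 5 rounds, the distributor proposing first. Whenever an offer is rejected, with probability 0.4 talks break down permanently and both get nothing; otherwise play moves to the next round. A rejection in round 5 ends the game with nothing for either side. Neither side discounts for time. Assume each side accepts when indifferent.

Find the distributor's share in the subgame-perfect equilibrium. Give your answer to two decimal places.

By backward induction:
Round 5 (the distributor proposes): rejection yields 0 for the studio; the distributor offers 0 and keeps 40.
Round 4 (the studio proposes): rejecting gives the distributor an expected 0.6 × 40 = 24, so the studio offers 24, keeping 16.
Round 3 (the distributor proposes): rejecting gives the studio an expected 0.6 × 16 = 9.6, so the distributor offers 9.6, keeping 30.4.
Round 2 (the studio proposes): rejecting gives the distributor an expected 0.6 × 30.4 = 18.24; the studio offers that and keeps 21.76.
Round 1 (the distributor proposes): rejecting gives the studio an expected 0.6 × 21.76 = 13.056. The distributor offers 13.056 and keeps 40 − 13.056 = 26.944.

26.94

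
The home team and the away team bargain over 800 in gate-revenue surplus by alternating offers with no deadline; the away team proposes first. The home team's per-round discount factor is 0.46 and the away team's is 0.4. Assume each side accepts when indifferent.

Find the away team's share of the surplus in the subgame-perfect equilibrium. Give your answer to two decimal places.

Let x be the away team's share when the away team proposes and y be the home team's share when the home team proposes.
The home team accepts iff offered ≥ 0.46·y, so x = 800 − 0.46y. Symmetrically y = 800 − 0.4x.
Substituting: x = 800 − 0.46(800 − 0.4x), giving x(1 − 0.4·0.46) = 800(1 − 0.46).
So x = 800 × 0.54 / 0.816 ≈ 529.4118, and the home team receives 800 − x ≈ 270.5882.

529.41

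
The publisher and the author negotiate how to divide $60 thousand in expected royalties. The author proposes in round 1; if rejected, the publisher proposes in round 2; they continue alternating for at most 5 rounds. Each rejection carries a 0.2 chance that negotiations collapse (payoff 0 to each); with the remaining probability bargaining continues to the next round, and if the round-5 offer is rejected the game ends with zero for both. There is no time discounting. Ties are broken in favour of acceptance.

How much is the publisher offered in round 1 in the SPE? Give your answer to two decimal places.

15.74

By backward induction:
Round 5 (the author proposes): rejection yields 0 for the publisher; the author offers 0 and keeps 60.
Round 4 (the publisher proposes): rejecting gives the author an expected 0.8 × 60 = 48, so the publisher offers 48, keeping 12.
Round 3 (the author proposes): rejecting gives the publisher an expected 0.8 × 12 = 9.6, so the author offers 9.6, keeping 50.4.
Round 2 (the publisher proposes): rejecting gives the author an expected 0.8 × 50.4 = 40.32, so the publisher offers 40.32, keeping 19.68.
Round 1 (the author proposes): rejecting gives the publisher an expected 0.8 × 19.68 = 15.744, so the author offers 15.744, keeping 44.256.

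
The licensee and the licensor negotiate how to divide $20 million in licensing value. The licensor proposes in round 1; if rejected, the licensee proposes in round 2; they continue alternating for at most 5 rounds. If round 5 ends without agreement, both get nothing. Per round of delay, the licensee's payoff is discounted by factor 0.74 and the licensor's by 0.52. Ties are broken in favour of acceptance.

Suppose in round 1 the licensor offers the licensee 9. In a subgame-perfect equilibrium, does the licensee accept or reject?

Reject

Work out the licensee's continuation value if the offer is rejected.
Round 5 (the licensor proposes): rejection yields 0 for the licensee; the licensor offers 0 and keeps 20.
Round 4 (the licensee proposes): the licensor can get 20 next round, worth 0.52 × 20 = 10.4 now, so the licensee offers 10.4, keeping 9.6.
Round 3 (the licensor proposes): the licensee can get 9.6 next round, worth 0.74 × 9.6 = 7.104 now. The licensor offers 7.104 and keeps 20 − 7.104 = 12.896.
Round 2 (the licensee proposes): the licensor can get 12.896 next round, worth 0.52 × 12.896 = 6.70592 now. The licensee offers 6.70592 and keeps 20 − 6.70592 = 13.29408.
So by rejecting in round 1, the licensee gets 13.29408 next round, worth 0.74 × 13.29408 = 9.8376192 now.
Offer 9 < 9.8376192, so the licensee rejects.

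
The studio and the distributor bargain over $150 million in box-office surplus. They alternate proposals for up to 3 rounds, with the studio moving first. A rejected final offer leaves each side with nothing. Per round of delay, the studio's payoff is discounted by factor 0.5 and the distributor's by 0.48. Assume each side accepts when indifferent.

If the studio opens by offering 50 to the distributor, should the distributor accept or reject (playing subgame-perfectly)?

Work out the distributor's continuation value if the offer is rejected.
Round 3 (the studio proposes): rejection yields 0 for the distributor; the studio offers 0 and keeps 150.
Round 2 (the distributor proposes): the studio can get 150 next round, worth 0.5 × 150 = 75 now, so the distributor offers 75, keeping 75.
So by rejecting in round 1, the distributor gets 75 next round, worth 0.48 × 75 = 36 now.
Offer 50 ≥ 36, so the distributor accepts.

Accept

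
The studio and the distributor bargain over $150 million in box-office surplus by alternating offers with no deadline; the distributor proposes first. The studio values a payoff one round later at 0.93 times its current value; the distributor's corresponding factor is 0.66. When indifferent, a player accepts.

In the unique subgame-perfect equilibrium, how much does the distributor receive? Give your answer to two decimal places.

27.19

In a stationary SPE each proposer offers the other exactly their discounted continuation value.
If the distributor keeps x when proposing and the studio keeps y when proposing, then x = 150 − 0.93y and y = 150 − 0.66x.
Solving: x = 150(1 − 0.93) / (1 − 0.66·0.93) = 10.5 / 0.3862 ≈ 27.1880.
The studio gets 150 − 27.1880 ≈ 122.8120.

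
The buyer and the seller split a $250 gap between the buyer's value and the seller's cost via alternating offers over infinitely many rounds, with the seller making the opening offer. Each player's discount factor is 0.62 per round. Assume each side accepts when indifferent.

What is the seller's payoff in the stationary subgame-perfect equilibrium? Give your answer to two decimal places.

154.32

When the seller proposes, the buyer accepts any offer worth at least 0.62 times what the buyer would get by proposing next round; and vice versa.
This gives x = 250 − 0.62y and y = 250 − 0.62x, where x and y are each side's share when it proposes.
Hence (1 − 0.62·0.62)x = 250(1 − 0.62), i.e. 0.6156·x = 95.
x ≈ 154.3210; the buyer's share is 250 − x ≈ 95.6790.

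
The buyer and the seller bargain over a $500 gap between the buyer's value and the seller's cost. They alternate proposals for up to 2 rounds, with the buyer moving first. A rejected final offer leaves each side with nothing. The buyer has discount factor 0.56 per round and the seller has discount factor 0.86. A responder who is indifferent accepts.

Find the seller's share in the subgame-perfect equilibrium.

Round 2 (the seller proposes): rejection yields 0 for the buyer; the seller offers 0 and keeps 500.
Round 1 (the buyer proposes): the seller can get 500 next round, worth 0.86 × 500 = 430 now, so the buyer offers 430, keeping 70.

430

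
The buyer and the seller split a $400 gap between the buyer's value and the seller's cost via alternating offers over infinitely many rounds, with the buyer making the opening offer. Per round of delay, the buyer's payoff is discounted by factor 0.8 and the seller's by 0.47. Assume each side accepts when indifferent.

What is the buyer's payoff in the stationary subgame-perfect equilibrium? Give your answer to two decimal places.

339.74

In a stationary SPE each proposer offers the other exactly their discounted continuation value.
If the buyer keeps x when proposing and the seller keeps y when proposing, then x = 400 − 0.47y and y = 400 − 0.8x.
Solving: x = 400(1 − 0.47) / (1 − 0.8·0.47) = 212 / 0.624 ≈ 339.7436.
The seller gets 400 − 339.7436 ≈ 60.2564.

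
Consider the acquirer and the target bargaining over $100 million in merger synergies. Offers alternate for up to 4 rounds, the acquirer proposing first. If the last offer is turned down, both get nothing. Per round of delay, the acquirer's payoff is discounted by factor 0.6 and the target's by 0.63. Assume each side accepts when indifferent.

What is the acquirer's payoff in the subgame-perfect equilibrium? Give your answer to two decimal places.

Round 4 (the target proposes): the acquirer will accept anything ≥ 0, so the target offers 0 and keeps 100.
Round 3 (the acquirer proposes): the target can get 100 next round, worth 0.63 × 100 = 63 now, so the acquirer offers 63, keeping 37.
Round 2 (the target proposes): the acquirer can get 37 next round, worth 0.6 × 37 = 22.2 now; the target offers that and keeps 77.8.
Round 1 (the acquirer proposes): the target can get 77.8 next round, worth 0.63 × 77.8 = 49.014 now. The acquirer offers 49.014 and keeps 100 − 49.014 = 50.986.

50.99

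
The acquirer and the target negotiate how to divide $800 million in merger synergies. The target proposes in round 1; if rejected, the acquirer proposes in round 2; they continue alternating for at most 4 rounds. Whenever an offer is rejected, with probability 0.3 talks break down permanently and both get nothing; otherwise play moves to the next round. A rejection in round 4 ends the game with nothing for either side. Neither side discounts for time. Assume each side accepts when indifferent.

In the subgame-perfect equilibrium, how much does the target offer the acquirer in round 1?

442.4

By backward induction:
Round 4 (the acquirer proposes): the target will accept anything ≥ 0, so the acquirer offers 0 and keeps 800.
Round 3 (the target proposes): rejecting gives the acquirer an expected 0.7 × 800 = 560, so the target offers 560, keeping 240.
Round 2 (the acquirer proposes): rejecting gives the target an expected 0.7 × 240 = 168; the acquirer offers that and keeps 632.
Round 1 (the target proposes): rejecting gives the acquirer an expected 0.7 × 632 = 442.4. The target offers 442.4 and keeps 800 − 442.4 = 357.6.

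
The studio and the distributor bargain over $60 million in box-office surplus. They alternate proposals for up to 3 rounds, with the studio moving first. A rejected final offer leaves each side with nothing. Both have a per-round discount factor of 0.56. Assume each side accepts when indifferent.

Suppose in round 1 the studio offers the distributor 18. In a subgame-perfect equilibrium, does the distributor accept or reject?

Accept

Round 3 (the studio proposes): the distributor will accept anything ≥ 0, so the studio offers 0 and keeps 60.
Round 2 (the distributor proposes): the studio can get 60 next round, worth 0.56 × 60 = 33.6 now; the distributor offers that and keeps 26.4.
So by rejecting in round 1, the distributor gets 26.4 next round, worth 0.56 × 26.4 = 14.784 now.
Offer 18 ≥ 14.784, so the distributor accepts.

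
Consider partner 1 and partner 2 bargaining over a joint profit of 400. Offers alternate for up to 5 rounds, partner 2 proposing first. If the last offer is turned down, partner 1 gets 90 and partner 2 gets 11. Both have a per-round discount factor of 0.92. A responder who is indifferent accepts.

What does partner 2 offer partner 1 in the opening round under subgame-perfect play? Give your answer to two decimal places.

Work backward from the last round.
Round 5 (partner 2 proposes): partner 1 gets 90 if talks fail, so partner 2 offers 90 and keeps 310.
Round 4 (partner 1 proposes): partner 2 can get 310 next round, worth 0.92 × 310 = 285.2 now; partner 1 offers that and keeps 114.8.
Round 3 (partner 2 proposes): partner 1 can get 114.8 next round, worth 0.92 × 114.8 = 105.616 now, so partner 2 offers 105.616, keeping 294.384.
Round 2 (partner 1 proposes): partner 2 can get 294.384 next round, worth 0.92 × 294.384 = 270.83328 now, so partner 1 offers 270.83328, keeping 129.16672.
Round 1 (partner 2 proposes): partner 1 can get 129.16672 next round, worth 0.92 × 129.16672 = 118.8333824 now; partner 2 offers that and keeps 281.1666176.

118.83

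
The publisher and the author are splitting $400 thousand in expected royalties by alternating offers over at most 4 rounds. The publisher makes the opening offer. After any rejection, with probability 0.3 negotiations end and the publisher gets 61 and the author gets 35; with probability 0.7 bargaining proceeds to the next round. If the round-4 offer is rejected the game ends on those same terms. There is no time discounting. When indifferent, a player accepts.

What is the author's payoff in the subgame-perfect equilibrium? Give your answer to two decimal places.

Round 4 (the author proposes): the publisher gets 61 if talks fail, so the author offers 61 and keeps 339.
Round 3 (the publisher proposes): rejecting gives the author an expected 0.7 × 339 + 0.3 × 35 = 247.8, so the publisher offers 247.8, keeping 152.2.
Round 2 (the author proposes): rejecting gives the publisher an expected 0.7 × 152.2 + 0.3 × 61 = 124.84, so the author offers 124.84, keeping 275.16.
Round 1 (the publisher proposes): rejecting gives the author an expected 0.7 × 275.16 + 0.3 × 35 = 203.112; the publisher offers that and keeps 196.888.

203.11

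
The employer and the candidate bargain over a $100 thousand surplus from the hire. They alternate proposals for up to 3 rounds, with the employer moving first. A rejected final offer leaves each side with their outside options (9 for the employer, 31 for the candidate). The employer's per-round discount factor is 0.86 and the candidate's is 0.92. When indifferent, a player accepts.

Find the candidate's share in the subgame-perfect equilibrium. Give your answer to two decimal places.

37.41

Round 3 (the employer proposes): the candidate gets 31 if talks fail, so the employer offers 31 and keeps 69.
Round 2 (the candidate proposes): the employer can get 69 next round, worth 0.86 × 69 = 59.34 now, so the candidate offers 59.34, keeping 40.66.
Round 1 (the employer proposes): the candidate can get 40.66 next round, worth 0.92 × 40.66 = 37.4072 now, so the employer offers 37.4072, keeping 62.5928.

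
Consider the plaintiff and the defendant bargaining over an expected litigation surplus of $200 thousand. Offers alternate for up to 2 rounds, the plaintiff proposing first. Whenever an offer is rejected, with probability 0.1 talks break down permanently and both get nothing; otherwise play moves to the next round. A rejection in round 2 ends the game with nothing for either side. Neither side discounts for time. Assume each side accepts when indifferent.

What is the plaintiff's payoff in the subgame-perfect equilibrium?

20

Round 2 (the defendant proposes): the plaintiff will accept anything ≥ 0, so the defendant offers 0 and keeps 200.
Round 1 (the plaintiff proposes): rejecting gives the defendant an expected 0.9 × 200 = 180; the plaintiff offers that and keeps 20.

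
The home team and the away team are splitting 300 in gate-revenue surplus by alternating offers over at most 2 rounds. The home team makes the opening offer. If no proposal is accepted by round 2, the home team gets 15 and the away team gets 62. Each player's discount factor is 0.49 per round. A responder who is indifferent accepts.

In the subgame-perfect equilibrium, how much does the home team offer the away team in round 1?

139.65

Round 2 (the away team proposes): the home team gets 15 if talks fail, so the away team offers 15 and keeps 285.
Round 1 (the home team proposes): the away team can get 285 next round, worth 0.49 × 285 = 139.65 now, so the home team offers 139.65, keeping 160.35.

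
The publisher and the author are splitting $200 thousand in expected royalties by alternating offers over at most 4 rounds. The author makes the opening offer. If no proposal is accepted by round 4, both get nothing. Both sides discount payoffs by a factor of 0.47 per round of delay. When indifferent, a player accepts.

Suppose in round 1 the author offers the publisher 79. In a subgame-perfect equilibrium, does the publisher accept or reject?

Round 4 (the publisher proposes): rejection yields 0 for the author; the publisher offers 0 and keeps 200.
Round 3 (the author proposes): the publisher can get 200 next round, worth 0.47 × 200 = 94 now. The author offers 94 and keeps 200 − 94 = 106.
Round 2 (the publisher proposes): the author can get 106 next round, worth 0.47 × 106 = 49.82 now; the publisher offers that and keeps 150.18.
So by rejecting in round 1, the publisher gets 150.18 next round, worth 0.47 × 150.18 = 70.5846 now.
Offer 79 ≥ 70.5846, so the publisher accepts.

Accept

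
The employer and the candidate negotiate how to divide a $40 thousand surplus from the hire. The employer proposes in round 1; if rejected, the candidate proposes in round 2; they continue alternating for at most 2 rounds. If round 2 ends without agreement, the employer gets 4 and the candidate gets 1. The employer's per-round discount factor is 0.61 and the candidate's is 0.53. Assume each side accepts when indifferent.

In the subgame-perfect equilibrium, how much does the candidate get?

Round 2 (the candidate proposes): the employer gets 4 if talks fail, so the candidate offers 4 and keeps 36.
Round 1 (the employer proposes): the candidate can get 36 next round, worth 0.53 × 36 = 19.08 now; the employer offers that and keeps 20.92.

19.08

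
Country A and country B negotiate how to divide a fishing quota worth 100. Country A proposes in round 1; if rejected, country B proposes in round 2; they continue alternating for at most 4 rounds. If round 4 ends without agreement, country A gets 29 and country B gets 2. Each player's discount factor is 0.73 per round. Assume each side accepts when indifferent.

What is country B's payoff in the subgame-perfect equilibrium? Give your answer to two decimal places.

By backward induction:
Round 4 (country B proposes): country A gets 29 if talks fail, so country B offers 29 and keeps 71.
Round 3 (country A proposes): country B can get 71 next round, worth 0.73 × 71 = 51.83 now, so country A offers 51.83, keeping 48.17.
Round 2 (country B proposes): country A can get 48.17 next round, worth 0.73 × 48.17 = 35.1641 now. Country B offers 35.1641 and keeps 100 − 35.1641 = 64.8359.
Round 1 (country A proposes): country B can get 64.8359 next round, worth 0.73 × 64.8359 = 47.330207 now; country A offers that and keeps 52.669793.

47.33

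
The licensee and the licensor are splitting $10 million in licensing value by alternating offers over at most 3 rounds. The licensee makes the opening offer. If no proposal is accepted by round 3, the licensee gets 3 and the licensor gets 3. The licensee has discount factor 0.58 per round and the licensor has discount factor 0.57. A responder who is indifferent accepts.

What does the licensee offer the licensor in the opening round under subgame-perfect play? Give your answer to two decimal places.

3.39

Work backward from the last round.
Round 3 (the licensee proposes): the licensor gets 3 if talks fail, so the licensee offers 3 and keeps 7.
Round 2 (the licensor proposes): the licensee can get 7 next round, worth 0.58 × 7 = 4.06 now, so the licensor offers 4.06, keeping 5.94.
Round 1 (the licensee proposes): the licensor can get 5.94 next round, worth 0.57 × 5.94 = 3.3858 now, so the licensee offers 3.3858, keeping 6.6142.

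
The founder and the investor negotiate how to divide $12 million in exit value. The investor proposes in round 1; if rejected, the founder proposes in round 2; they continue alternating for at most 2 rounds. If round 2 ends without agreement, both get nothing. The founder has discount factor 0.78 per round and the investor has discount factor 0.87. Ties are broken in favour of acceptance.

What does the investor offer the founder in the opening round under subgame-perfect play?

Round 2 (the founder proposes): rejection yields 0 for the investor; the founder offers 0 and keeps 12.
Round 1 (the investor proposes): the founder can get 12 next round, worth 0.78 × 12 = 9.36 now. The investor offers 9.36 and keeps 12 − 9.36 = 2.64.

9.36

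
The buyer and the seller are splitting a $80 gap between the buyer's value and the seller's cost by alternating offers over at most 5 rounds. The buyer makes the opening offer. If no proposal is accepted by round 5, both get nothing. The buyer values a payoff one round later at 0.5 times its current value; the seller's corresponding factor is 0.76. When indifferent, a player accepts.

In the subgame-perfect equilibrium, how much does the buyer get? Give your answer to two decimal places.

38.05

By backward induction:
Round 5 (the buyer proposes): the seller will accept anything ≥ 0, so the buyer offers 0 and keeps 80.
Round 4 (the seller proposes): the buyer can get 80 next round, worth 0.5 × 80 = 40 now, so the seller offers 40, keeping 40.
Round 3 (the buyer proposes): the seller can get 40 next round, worth 0.76 × 40 = 30.4 now, so the buyer offers 30.4, keeping 49.6.
Round 2 (the seller proposes): the buyer can get 49.6 next round, worth 0.5 × 49.6 = 24.8 now; the seller offers that and keeps 55.2.
Round 1 (the buyer proposes): the seller can get 55.2 next round, worth 0.76 × 55.2 = 41.952 now; the buyer offers that and keeps 38.048.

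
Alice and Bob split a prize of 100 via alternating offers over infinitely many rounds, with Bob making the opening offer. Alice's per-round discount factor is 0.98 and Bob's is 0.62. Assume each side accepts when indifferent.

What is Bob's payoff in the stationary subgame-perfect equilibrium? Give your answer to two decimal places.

Let x be Bob's share when Bob proposes and y be Alice's share when Alice proposes.
Alice accepts iff offered ≥ 0.98·y, so x = 100 − 0.98y. Symmetrically y = 100 − 0.62x.
Substituting: x = 100 − 0.98(100 − 0.62x), giving x(1 − 0.62·0.98) = 100(1 − 0.98).
So x = 100 × 0.02 / 0.3924 ≈ 5.0968, and Alice receives 100 − x ≈ 94.9032.

5.10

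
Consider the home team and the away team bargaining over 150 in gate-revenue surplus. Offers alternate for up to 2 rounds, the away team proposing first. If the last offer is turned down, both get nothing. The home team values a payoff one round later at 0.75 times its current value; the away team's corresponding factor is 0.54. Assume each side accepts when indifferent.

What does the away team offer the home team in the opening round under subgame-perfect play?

112.5

Solve by backward induction from round 2.
Round 2 (the home team proposes): rejection yields 0 for the away team; the home team offers 0 and keeps 150.
Round 1 (the away team proposes): the home team can get 150 next round, worth 0.75 × 150 = 112.5 now. The away team offers 112.5 and keeps 150 − 112.5 = 37.5.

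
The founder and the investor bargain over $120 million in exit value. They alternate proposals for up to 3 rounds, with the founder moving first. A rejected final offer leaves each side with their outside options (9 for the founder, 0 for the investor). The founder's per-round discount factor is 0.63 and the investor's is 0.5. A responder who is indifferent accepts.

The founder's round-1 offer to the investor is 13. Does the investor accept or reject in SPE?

Round 3 (the founder proposes): the investor will accept anything ≥ 0, so the founder offers 0 and keeps 120.
Round 2 (the investor proposes): the founder can get 120 next round, worth 0.63 × 120 = 75.6 now; the investor offers that and keeps 44.4.
So by rejecting in round 1, the investor gets 44.4 next round, worth 0.5 × 44.4 = 22.2 now.
Offer 13 < 22.2, so the investor rejects.

Reject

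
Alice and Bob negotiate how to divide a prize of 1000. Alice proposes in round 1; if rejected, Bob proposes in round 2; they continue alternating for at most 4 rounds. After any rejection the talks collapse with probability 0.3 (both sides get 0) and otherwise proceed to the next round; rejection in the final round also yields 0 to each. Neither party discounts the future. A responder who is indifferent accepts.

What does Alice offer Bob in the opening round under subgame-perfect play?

Round 4 (Bob proposes): rejection yields 0 for Alice; Bob offers 0 and keeps 1000.
Round 3 (Alice proposes): rejecting gives Bob an expected 0.7 × 1000 = 700. Alice offers 700 and keeps 1000 − 700 = 300.
Round 2 (Bob proposes): rejecting gives Alice an expected 0.7 × 300 = 210; Bob offers that and keeps 790.
Round 1 (Alice proposes): rejecting gives Bob an expected 0.7 × 790 = 553; Alice offers that and keeps 447.

553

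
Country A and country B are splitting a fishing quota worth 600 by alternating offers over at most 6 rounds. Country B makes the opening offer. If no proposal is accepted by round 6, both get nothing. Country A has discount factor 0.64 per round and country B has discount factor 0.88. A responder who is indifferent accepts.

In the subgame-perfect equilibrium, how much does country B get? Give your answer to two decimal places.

Round 6 (country A proposes): country B will accept anything ≥ 0, so country A offers 0 and keeps 600.
Round 5 (country B proposes): country A can get 600 next round, worth 0.64 × 600 = 384 now; country B offers that and keeps 216.
Round 4 (country A proposes): country B can get 216 next round, worth 0.88 × 216 = 190.08 now; country A offers that and keeps 409.92.
Round 3 (country B proposes): country A can get 409.92 next round, worth 0.64 × 409.92 = 262.3488 now, so country B offers 262.3488, keeping 337.6512.
Round 2 (country A proposes): country B can get 337.6512 next round, worth 0.88 × 337.6512 = 297.133056 now; country A offers that and keeps 302.866944.
Round 1 (country B proposes): country A can get 302.866944 next round, worth 0.64 × 302.866944 = 193.83484416 now, so country B offers 193.83484416, keeping 406.16515584.

406.17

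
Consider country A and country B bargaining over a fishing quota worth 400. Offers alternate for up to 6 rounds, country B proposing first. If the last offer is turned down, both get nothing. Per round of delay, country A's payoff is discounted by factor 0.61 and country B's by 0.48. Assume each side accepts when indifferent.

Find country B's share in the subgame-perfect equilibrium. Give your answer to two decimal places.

Round 6 (country A proposes): rejection yields 0 for country B; country A offers 0 and keeps 400.
Round 5 (country B proposes): country A can get 400 next round, worth 0.61 × 400 = 244 now; country B offers that and keeps 156.
Round 4 (country A proposes): country B can get 156 next round, worth 0.48 × 156 = 74.88 now, so country A offers 74.88, keeping 325.12.
Round 3 (country B proposes): country A can get 325.12 next round, worth 0.61 × 325.12 = 198.3232 now. Country B offers 198.3232 and keeps 400 − 198.3232 = 201.6768.
Round 2 (country A proposes): country B can get 201.6768 next round, worth 0.48 × 201.6768 = 96.804864 now; country A offers that and keeps 303.195136.
Round 1 (country B proposes): country A can get 303.195136 next round, worth 0.61 × 303.195136 = 184.94903296 now; country B offers that and keeps 215.05096704.

215.05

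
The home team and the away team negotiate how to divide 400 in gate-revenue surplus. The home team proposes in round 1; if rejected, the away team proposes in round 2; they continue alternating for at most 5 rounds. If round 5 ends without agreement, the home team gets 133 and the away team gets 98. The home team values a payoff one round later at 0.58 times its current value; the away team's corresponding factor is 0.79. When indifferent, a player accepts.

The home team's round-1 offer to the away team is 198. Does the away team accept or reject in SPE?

Work out the away team's continuation value if the offer is rejected.
Round 5 (the home team proposes): the away team gets 98 if talks fail, so the home team offers 98 and keeps 302.
Round 4 (the away team proposes): the home team can get 302 next round, worth 0.58 × 302 = 175.16 now, so the away team offers 175.16, keeping 224.84.
Round 3 (the home team proposes): the away team can get 224.84 next round, worth 0.79 × 224.84 = 177.6236 now; the home team offers that and keeps 222.3764.
Round 2 (the away team proposes): the home team can get 222.3764 next round, worth 0.58 × 222.3764 = 128.978312 now. The away team offers 128.978312 and keeps 400 − 128.978312 = 271.021688.
So by rejecting in round 1, the away team gets 271.021688 next round, worth 0.79 × 271.021688 = 214.10713352 now.
Offer 198 < 214.10713352, so the away team rejects.

Reject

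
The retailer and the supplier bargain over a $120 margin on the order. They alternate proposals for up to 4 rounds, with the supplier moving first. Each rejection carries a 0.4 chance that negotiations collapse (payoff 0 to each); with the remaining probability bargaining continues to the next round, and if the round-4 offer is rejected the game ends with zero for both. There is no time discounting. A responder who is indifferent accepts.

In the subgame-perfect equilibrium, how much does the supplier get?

65.28

Round 4 (the retailer proposes): the supplier will accept anything ≥ 0, so the retailer offers 0 and keeps 120.
Round 3 (the supplier proposes): rejecting gives the retailer an expected 0.6 × 120 = 72, so the supplier offers 72, keeping 48.
Round 2 (the retailer proposes): rejecting gives the supplier an expected 0.6 × 48 = 28.8, so the retailer offers 28.8, keeping 91.2.
Round 1 (the supplier proposes): rejecting gives the retailer an expected 0.6 × 91.2 = 54.72, so the supplier offers 54.72, keeping 65.28.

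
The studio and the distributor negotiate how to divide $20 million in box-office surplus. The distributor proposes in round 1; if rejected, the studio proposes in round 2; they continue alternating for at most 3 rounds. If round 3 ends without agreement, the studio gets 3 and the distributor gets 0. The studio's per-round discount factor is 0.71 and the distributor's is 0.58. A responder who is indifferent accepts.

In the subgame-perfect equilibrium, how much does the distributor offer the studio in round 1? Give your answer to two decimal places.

Round 3 (the distributor proposes): the studio gets 3 if talks fail, so the distributor offers 3 and keeps 17.
Round 2 (the studio proposes): the distributor can get 17 next round, worth 0.58 × 17 = 9.86 now, so the studio offers 9.86, keeping 10.14.
Round 1 (the distributor proposes): the studio can get 10.14 next round, worth 0.71 × 10.14 = 7.1994 now, so the distributor offers 7.1994, keeping 12.8006.

7.20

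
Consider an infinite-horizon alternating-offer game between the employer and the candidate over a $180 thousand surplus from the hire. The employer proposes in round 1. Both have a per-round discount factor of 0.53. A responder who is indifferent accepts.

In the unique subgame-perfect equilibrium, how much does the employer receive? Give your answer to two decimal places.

117.65

Let x be the employer's share when the employer proposes and y be the candidate's share when the candidate proposes.
The candidate accepts iff offered ≥ 0.53·y, so x = 180 − 0.53y. Symmetrically y = 180 − 0.53x.
Substituting: x = 180 − 0.53(180 − 0.53x), giving x(1 − 0.53·0.53) = 180(1 − 0.53).
So x = 180 × 0.47 / 0.7191 ≈ 117.6471, and the candidate receives 180 − x ≈ 62.3529.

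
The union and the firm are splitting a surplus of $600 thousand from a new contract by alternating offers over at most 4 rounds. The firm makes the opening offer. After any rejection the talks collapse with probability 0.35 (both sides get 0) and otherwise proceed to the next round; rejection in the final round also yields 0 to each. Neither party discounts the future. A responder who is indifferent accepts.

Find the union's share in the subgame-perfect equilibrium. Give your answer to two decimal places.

301.28

Round 4 (the union proposes): rejection yields 0 for the firm; the union offers 0 and keeps 600.
Round 3 (the firm proposes): rejecting gives the union an expected 0.65 × 600 = 390; the firm offers that and keeps 210.
Round 2 (the union proposes): rejecting gives the firm an expected 0.65 × 210 = 136.5. The union offers 136.5 and keeps 600 − 136.5 = 463.5.
Round 1 (the firm proposes): rejecting gives the union an expected 0.65 × 463.5 = 301.275, so the firm offers 301.275, keeping 298.725.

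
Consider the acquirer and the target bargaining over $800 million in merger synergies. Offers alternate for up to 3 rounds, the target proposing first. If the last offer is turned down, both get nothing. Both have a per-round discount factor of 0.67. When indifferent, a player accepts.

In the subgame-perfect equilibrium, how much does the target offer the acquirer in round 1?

176.88

Round 3 (the target proposes): the acquirer will accept anything ≥ 0, so the target offers 0 and keeps 800.
Round 2 (the acquirer proposes): the target can get 800 next round, worth 0.67 × 800 = 536 now. The acquirer offers 536 and keeps 800 − 536 = 264.
Round 1 (the target proposes): the acquirer can get 264 next round, worth 0.67 × 264 = 176.88 now, so the target offers 176.88, keeping 623.12.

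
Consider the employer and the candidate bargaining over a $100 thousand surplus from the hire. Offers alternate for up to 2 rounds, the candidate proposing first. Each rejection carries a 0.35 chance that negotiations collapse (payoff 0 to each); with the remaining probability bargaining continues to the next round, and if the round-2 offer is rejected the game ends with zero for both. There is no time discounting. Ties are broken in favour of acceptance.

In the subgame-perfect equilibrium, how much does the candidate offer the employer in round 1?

65

By backward induction:
Round 2 (the employer proposes): the candidate will accept anything ≥ 0, so the employer offers 0 and keeps 100.
Round 1 (the candidate proposes): rejecting gives the employer an expected 0.65 × 100 = 65; the candidate offers that and keeps 35.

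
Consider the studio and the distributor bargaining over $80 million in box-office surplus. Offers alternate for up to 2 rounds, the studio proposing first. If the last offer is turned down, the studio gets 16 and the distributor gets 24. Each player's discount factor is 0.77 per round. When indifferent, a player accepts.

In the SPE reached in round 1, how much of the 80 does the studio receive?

Round 2 (the distributor proposes): the studio gets 16 if talks fail, so the distributor offers 16 and keeps 64.
Round 1 (the studio proposes): the distributor can get 64 next round, worth 0.77 × 64 = 49.28 now. The studio offers 49.28 and keeps 80 − 49.28 = 30.72.

30.72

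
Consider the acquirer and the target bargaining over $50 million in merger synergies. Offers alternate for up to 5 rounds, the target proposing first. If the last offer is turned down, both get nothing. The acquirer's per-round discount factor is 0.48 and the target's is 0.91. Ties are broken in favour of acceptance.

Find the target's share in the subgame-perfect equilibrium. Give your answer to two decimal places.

46.90

Work backward from the last round.
Round 5 (the target proposes): the acquirer will accept anything ≥ 0, so the target offers 0 and keeps 50.
Round 4 (the acquirer proposes): the target can get 50 next round, worth 0.91 × 50 = 45.5 now, so the acquirer offers 45.5, keeping 4.5.
Round 3 (the target proposes): the acquirer can get 4.5 next round, worth 0.48 × 4.5 = 2.16 now. The target offers 2.16 and keeps 50 − 2.16 = 47.84.
Round 2 (the acquirer proposes): the target can get 47.84 next round, worth 0.91 × 47.84 = 43.5344 now, so the acquirer offers 43.5344, keeping 6.4656.
Round 1 (the target proposes): the acquirer can get 6.4656 next round, worth 0.48 × 6.4656 = 3.103488 now. The target offers 3.103488 and keeps 50 − 3.103488 = 46.896512.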